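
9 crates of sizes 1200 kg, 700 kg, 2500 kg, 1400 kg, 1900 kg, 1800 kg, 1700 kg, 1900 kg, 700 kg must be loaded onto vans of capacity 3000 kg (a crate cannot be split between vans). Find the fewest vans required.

6

Total = 2500 + 1900 + 1900 + 1800 + 1700 + 1400 + 1200 + 700 + 700 = 13800 kg.
Lower bound: ⌈13800/3000⌉ = 5 vans.
A packing using 6 vans:
  van 1: 2500 = 2500
  van 2: 1900 + 700 = 2600
  van 3: 1900 + 700 = 2600
  van 4: 1800 + 1200 = 3000
  van 5: 1700 = 1700
  van 6: 1400 = 1400
No arrangement into 5 vans stays within capacity, so 6 is optimal.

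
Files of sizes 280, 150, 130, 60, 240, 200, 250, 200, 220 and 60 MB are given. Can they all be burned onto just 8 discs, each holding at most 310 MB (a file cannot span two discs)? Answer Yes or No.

Yes

A valid assignment using 7 discs:
  disc 1: 280 = 280
  disc 2: 250 + 60 = 310
  disc 3: 240 + 60 = 300
  disc 4: 220 = 220
  disc 5: 200 = 200
  disc 6: 200 = 200
  disc 7: 150 + 130 = 280
That uses only 7 ≤ 8, so 8 discs are enough.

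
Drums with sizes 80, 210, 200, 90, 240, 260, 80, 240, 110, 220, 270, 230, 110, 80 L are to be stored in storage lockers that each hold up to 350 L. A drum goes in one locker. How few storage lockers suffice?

8

Total = 270 + 260 + 240 + 240 + 230 + 220 + 210 + 200 + 110 + 110 + 90 + 80 + 80 + 80 = 2420 L.
Lower bound: ⌈2420/350⌉ = 7 storage lockers.
Also, 8 drums each exceed 175 L, and no two of those can share a locker, so at least 8 storage lockers are needed.
A packing using 8 storage lockers:
  locker 1: 270 + 80 = 350
  locker 2: 260 + 90 = 350
  locker 3: 240 + 110 = 350
  locker 4: 240 + 110 = 350
  locker 5: 230 + 80 = 310
  locker 6: 220 + 80 = 300
  locker 7: 210 = 210
  locker 8: 200 = 200
This matches the lower bound, so 8 is optimal.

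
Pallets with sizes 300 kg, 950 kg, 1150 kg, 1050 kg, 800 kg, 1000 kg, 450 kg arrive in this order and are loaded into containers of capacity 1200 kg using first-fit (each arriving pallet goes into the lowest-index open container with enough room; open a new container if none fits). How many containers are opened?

  300 → container 1 (new)  [load 300/1200]
  950 → container 2 (new)  [load 950/1200]
  1150 → container 3 (new)  [load 1150/1200]
  1050 → container 4 (new)  [load 1050/1200]
  800 → container 1  [load 1100/1200]
  1000 → container 5 (new)  [load 1000/1200]
  450 → container 6 (new)  [load 450/1200]
6 containers opened.

6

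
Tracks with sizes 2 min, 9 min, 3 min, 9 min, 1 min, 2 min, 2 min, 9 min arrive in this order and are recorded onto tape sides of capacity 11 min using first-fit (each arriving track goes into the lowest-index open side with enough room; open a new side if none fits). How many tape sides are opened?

  2 → side 1 (new)  [load 2/11]
  9 → side 1  [load 11/11]
  3 → side 2 (new)  [load 3/11]
  9 → side 3 (new)  [load 9/11]
  1 → side 2  [load 4/11]
  2 → side 2  [load 6/11]
  2 → side 2  [load 8/11]
  9 → side 4 (new)  [load 9/11]
4 tape sides opened.

4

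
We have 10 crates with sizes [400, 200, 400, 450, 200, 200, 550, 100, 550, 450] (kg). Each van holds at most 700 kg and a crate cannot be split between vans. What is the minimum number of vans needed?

Total = 550 + 550 + 450 + 450 + 400 + 400 + 200 + 200 + 200 + 100 = 3500 kg.
Lower bound: ⌈3500/700⌉ = 5 vans.
Also, 6 crates each exceed 350 kg, and no two of those can share a van, so at least 6 vans are needed.
A packing using 6 vans:
  van 1: 550 + 100 = 650
  van 2: 550 = 550
  van 3: 450 + 200 = 650
  van 4: 450 + 200 = 650
  van 5: 400 + 200 = 600
  van 6: 400 = 400
This matches the lower bound, so 6 is optimal.

6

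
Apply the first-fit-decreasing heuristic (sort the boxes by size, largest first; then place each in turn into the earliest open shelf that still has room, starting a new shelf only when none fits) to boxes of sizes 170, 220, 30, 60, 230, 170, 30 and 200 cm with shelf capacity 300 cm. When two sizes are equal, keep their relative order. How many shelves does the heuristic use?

5

Sorted descending: 230, 220, 200, 170, 170, 60, 30, 30.
  230 → shelf 1 (new)  [load 230/300]
  220 → shelf 2 (new)  [load 220/300]
  200 → shelf 3 (new)  [load 200/300]
  170 → shelf 4 (new)  [load 170/300]
  170 → shelf 5 (new)  [load 170/300]
  60 → shelf 1  [load 290/300]
  30 → shelf 2  [load 250/300]
  30 → shelf 2  [load 280/300]
5 shelves opened.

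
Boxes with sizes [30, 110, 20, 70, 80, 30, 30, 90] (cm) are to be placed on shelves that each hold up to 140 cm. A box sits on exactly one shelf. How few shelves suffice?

Total = 110 + 90 + 80 + 70 + 30 + 30 + 30 + 20 = 460 cm.
Lower bound: ⌈460/140⌉ = 4 shelves.
A packing using 4 shelves:
  shelf 1: 110 + 30 = 140
  shelf 2: 90 + 30 + 20 = 140
  shelf 3: 80 + 30 = 110
  shelf 4: 70 = 70
This matches the lower bound, so 4 is optimal.

4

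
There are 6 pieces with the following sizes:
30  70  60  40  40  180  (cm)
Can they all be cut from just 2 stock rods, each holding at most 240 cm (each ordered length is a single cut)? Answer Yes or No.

Yes

A valid assignment using 2 stock rods:
  stock rod 1: 180 + 60 = 240
  stock rod 2: 70 + 40 + 40 + 30 = 180
Every load is within 240 cm, so 2 stock rods suffice.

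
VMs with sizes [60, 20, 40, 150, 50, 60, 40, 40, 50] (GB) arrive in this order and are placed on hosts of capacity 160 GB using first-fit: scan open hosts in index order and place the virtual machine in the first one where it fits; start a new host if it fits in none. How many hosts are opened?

4

  60 → host 1 (new)  [load 60/160]
  20 → host 1  [load 80/160]
  40 → host 1  [load 120/160]
  150 → host 2 (new)  [load 150/160]
  50 → host 3 (new)  [load 50/160]
  60 → host 3  [load 110/160]
  40 → host 1  [load 160/160]
  40 → host 3  [load 150/160]
  50 → host 4 (new)  [load 50/160]
4 hosts opened.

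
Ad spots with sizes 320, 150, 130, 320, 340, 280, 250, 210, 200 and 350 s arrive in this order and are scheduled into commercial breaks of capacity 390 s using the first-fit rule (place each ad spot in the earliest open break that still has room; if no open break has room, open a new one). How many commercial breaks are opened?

9

  320 → break 1 (new)  [load 320/390]
  150 → break 2 (new)  [load 150/390]
  130 → break 2  [load 280/390]
  320 → break 3 (new)  [load 320/390]
  340 → break 4 (new)  [load 340/390]
  280 → break 5 (new)  [load 280/390]
  250 → break 6 (new)  [load 250/390]
  210 → break 7 (new)  [load 210/390]
  200 → break 8 (new)  [load 200/390]
  350 → break 9 (new)  [load 350/390]
9 commercial breaks opened.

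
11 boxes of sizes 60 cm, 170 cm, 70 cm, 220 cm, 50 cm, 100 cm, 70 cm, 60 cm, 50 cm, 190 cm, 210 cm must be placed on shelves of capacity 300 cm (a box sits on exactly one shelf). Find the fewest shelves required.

Total = 220 + 210 + 190 + 170 + 100 + 70 + 70 + 60 + 60 + 50 + 50 = 1250 cm.
Lower bound: ⌈1250/300⌉ = 5 shelves.
A packing using 5 shelves:
  shelf 1: 220 + 70 = 290
  shelf 2: 210 + 70 = 280
  shelf 3: 190 + 100 = 290
  shelf 4: 170 + 60 + 60 = 290
  shelf 5: 50 + 50 = 100
This matches the lower bound, so 5 is optimal.

5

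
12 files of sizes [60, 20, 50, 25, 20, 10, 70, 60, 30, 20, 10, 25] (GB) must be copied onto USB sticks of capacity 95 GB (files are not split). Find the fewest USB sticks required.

5

Total = 70 + 60 + 60 + 50 + 30 + 25 + 25 + 20 + 20 + 20 + 10 + 10 = 400 GB.
Lower bound: ⌈400/95⌉ = 5 USB sticks.
A packing using 5 USB sticks:
  USB stick 1: 70 + 25 = 95
  USB stick 2: 60 + 30 = 90
  USB stick 3: 60 + 25 + 10 = 95
  USB stick 4: 50 + 20 + 20 = 90
  USB stick 5: 20 + 10 = 30
This matches the lower bound, so 5 is optimal.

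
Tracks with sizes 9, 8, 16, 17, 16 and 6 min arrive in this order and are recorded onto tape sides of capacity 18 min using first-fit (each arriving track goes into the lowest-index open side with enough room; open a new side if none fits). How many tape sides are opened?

5

  9 → side 1 (new)  [load 9/18]
  8 → side 1  [load 17/18]
  16 → side 2 (new)  [load 16/18]
  17 → side 3 (new)  [load 17/18]
  16 → side 4 (new)  [load 16/18]
  6 → side 5 (new)  [load 6/18]
5 tape sides opened.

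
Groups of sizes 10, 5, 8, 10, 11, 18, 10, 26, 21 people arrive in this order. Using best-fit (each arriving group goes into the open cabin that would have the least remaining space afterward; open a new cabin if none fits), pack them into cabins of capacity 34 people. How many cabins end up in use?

4

  10 → cabin 1 (new)  [load 10/34]
  5 → cabin 1  [load 15/34]
  8 → cabin 1  [load 23/34]
  10 → cabin 1  [load 33/34]
  11 → cabin 2 (new)  [load 11/34]
  18 → cabin 2  [load 29/34]
  10 → cabin 3 (new)  [load 10/34]
  26 → cabin 4 (new)  [load 26/34]
  21 → cabin 3  [load 31/34]
4 cabins opened.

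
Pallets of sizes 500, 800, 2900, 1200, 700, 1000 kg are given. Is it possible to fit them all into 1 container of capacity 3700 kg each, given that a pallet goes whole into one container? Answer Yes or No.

Total = 7100 kg; ⌈7100/3700⌉ = 2.
At least 2 containers are required, but only 1 is allowed.

No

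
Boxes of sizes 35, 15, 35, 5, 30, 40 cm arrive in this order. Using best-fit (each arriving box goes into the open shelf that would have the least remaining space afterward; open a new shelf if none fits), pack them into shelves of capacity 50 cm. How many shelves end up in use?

  35 → shelf 1 (new)  [load 35/50]
  15 → shelf 1  [load 50/50]
  35 → shelf 2 (new)  [load 35/50]
  5 → shelf 2  [load 40/50]
  30 → shelf 3 (new)  [load 30/50]
  40 → shelf 4 (new)  [load 40/50]
4 shelves opened.

4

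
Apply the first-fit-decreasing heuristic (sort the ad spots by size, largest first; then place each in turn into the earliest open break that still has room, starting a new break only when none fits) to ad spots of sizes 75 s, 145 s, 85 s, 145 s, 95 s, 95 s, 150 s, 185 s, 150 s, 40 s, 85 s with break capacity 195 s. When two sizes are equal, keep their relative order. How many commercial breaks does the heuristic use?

8

Sorted descending: 185, 150, 150, 145, 145, 95, 95, 85, 85, 75, 40.
  185 → break 1 (new)  [load 185/195]
  150 → break 2 (new)  [load 150/195]
  150 → break 3 (new)  [load 150/195]
  145 → break 4 (new)  [load 145/195]
  145 → break 5 (new)  [load 145/195]
  95 → break 6 (new)  [load 95/195]
  95 → break 6  [load 190/195]
  85 → break 7 (new)  [load 85/195]
  85 → break 7  [load 170/195]
  75 → break 8 (new)  [load 75/195]
  40 → break 2  [load 190/195]
8 commercial breaks opened.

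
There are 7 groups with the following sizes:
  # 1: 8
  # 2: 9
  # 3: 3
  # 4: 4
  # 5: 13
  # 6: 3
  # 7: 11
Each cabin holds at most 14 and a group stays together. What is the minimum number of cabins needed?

4

Total = 13 + 11 + 9 + 8 + 4 + 3 + 3 = 51.
Lower bound: ⌈51/14⌉ = 4 cabins.
A packing using 4 cabins:
  cabin 1: 13 = 13
  cabin 2: 11 + 3 = 14
  cabin 3: 9 + 4 = 13
  cabin 4: 8 + 3 = 11
This matches the lower bound, so 4 is optimal.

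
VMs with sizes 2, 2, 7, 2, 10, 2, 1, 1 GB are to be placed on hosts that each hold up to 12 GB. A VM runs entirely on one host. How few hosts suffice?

Total = 10 + 7 + 2 + 2 + 2 + 2 + 1 + 1 = 27 GB.
Lower bound: ⌈27/12⌉ = 3 hosts.
A packing using 3 hosts:
  host 1: 10 + 2 = 12
  host 2: 7 + 2 + 2 + 1 = 12
  host 3: 2 + 1 = 3
This matches the lower bound, so 3 is optimal.

3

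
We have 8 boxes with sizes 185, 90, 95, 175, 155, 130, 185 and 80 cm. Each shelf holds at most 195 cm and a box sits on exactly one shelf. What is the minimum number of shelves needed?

7

Total = 185 + 185 + 175 + 155 + 130 + 95 + 90 + 80 = 1095 cm.
Lower bound: ⌈1095/195⌉ = 6 shelves.
A packing using 7 shelves:
  shelf 1: 185 = 185
  shelf 2: 185 = 185
  shelf 3: 175 = 175
  shelf 4: 155 = 155
  shelf 5: 130 = 130
  shelf 6: 95 + 90 = 185
  shelf 7: 80 = 80
No arrangement into 6 shelves stays within capacity, so 7 is optimal.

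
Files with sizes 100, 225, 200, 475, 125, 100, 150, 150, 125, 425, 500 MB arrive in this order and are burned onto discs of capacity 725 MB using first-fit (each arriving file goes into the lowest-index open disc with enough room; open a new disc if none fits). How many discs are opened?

  100 → disc 1 (new)  [load 100/725]
  225 → disc 1  [load 325/725]
  200 → disc 1  [load 525/725]
  475 → disc 2 (new)  [load 475/725]
  125 → disc 1  [load 650/725]
  100 → disc 2  [load 575/725]
  150 → disc 2  [load 725/725]
  150 → disc 3 (new)  [load 150/725]
  125 → disc 3  [load 275/725]
  425 → disc 3  [load 700/725]
  500 → disc 4 (new)  [load 500/725]
4 discs opened.

4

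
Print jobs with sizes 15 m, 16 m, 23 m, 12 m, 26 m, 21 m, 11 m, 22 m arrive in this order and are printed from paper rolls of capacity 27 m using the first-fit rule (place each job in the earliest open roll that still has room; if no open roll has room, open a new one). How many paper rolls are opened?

  15 → roll 1 (new)  [load 15/27]
  16 → roll 2 (new)  [load 16/27]
  23 → roll 3 (new)  [load 23/27]
  12 → roll 1  [load 27/27]
  26 → roll 4 (new)  [load 26/27]
  21 → roll 5 (new)  [load 21/27]
  11 → roll 2  [load 27/27]
  22 → roll 6 (new)  [load 22/27]
6 paper rolls opened.

6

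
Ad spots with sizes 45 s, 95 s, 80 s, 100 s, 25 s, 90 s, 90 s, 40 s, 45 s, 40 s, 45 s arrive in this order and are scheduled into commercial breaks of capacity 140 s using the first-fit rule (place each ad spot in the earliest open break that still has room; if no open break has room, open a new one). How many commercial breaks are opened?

  45 → break 1 (new)  [load 45/140]
  95 → break 1  [load 140/140]
  80 → break 2 (new)  [load 80/140]
  100 → break 3 (new)  [load 100/140]
  25 → break 2  [load 105/140]
  90 → break 4 (new)  [load 90/140]
  90 → break 5 (new)  [load 90/140]
  40 → break 3  [load 140/140]
  45 → break 4  [load 135/140]
  40 → break 5  [load 130/140]
  45 → break 6 (new)  [load 45/140]
6 commercial breaks opened.

6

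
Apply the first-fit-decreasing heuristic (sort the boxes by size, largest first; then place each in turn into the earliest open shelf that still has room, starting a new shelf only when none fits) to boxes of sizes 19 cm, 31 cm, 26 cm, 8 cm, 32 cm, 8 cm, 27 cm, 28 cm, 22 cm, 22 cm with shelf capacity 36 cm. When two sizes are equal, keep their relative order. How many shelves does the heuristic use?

Sorted descending: 32, 31, 28, 27, 26, 22, 22, 19, 8, 8.
  32 → shelf 1 (new)  [load 32/36]
  31 → shelf 2 (new)  [load 31/36]
  28 → shelf 3 (new)  [load 28/36]
  27 → shelf 4 (new)  [load 27/36]
  26 → shelf 5 (new)  [load 26/36]
  22 → shelf 6 (new)  [load 22/36]
  22 → shelf 7 (new)  [load 22/36]
  19 → shelf 8 (new)  [load 19/36]
  8 → shelf 3  [load 36/36]
  8 → shelf 4  [load 35/36]
8 shelves opened.

8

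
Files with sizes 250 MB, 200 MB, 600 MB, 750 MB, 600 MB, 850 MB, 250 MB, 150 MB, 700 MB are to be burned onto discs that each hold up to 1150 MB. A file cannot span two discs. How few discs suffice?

5

Total = 850 + 750 + 700 + 600 + 600 + 250 + 250 + 200 + 150 = 4350 MB.
Lower bound: ⌈4350/1150⌉ = 4 discs.
Also, 5 files each exceed 575 MB, and no two of those can share a disc, so at least 5 discs are needed.
A packing using 5 discs:
  disc 1: 850 + 250 = 1100
  disc 2: 750 + 250 + 150 = 1150
  disc 3: 700 + 200 = 900
  disc 4: 600 = 600
  disc 5: 600 = 600
This matches the lower bound, so 5 is optimal.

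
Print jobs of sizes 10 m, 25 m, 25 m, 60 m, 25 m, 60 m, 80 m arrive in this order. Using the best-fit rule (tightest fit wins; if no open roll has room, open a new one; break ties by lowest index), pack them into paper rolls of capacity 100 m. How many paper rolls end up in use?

4

  10 → roll 1 (new)  [load 10/100]
  25 → roll 1  [load 35/100]
  25 → roll 1  [load 60/100]
  60 → roll 2 (new)  [load 60/100]
  25 → roll 1  [load 85/100]
  60 → roll 3 (new)  [load 60/100]
  80 → roll 4 (new)  [load 80/100]
4 paper rolls opened.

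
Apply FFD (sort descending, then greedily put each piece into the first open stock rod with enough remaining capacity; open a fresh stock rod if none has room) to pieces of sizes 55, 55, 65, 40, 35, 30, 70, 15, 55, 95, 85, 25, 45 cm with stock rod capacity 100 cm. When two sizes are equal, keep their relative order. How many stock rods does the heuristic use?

7

Sorted descending: 95, 85, 70, 65, 55, 55, 55, 45, 40, 35, 30, 25, 15.
  95 → stock rod 1 (new)  [load 95/100]
  85 → stock rod 2 (new)  [load 85/100]
  70 → stock rod 3 (new)  [load 70/100]
  65 → stock rod 4 (new)  [load 65/100]
  55 → stock rod 5 (new)  [load 55/100]
  55 → stock rod 6 (new)  [load 55/100]
  55 → stock rod 7 (new)  [load 55/100]
  45 → stock rod 5  [load 100/100]
  40 → stock rod 6  [load 95/100]
  35 → stock rod 4  [load 100/100]
  30 → stock rod 3  [load 100/100]
  25 → stock rod 7  [load 80/100]
  15 → stock rod 2  [load 100/100]
7 stock rods opened.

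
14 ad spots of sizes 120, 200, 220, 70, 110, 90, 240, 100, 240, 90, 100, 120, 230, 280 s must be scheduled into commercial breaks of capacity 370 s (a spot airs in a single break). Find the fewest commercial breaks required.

7

Total = 280 + 240 + 240 + 230 + 220 + 200 + 120 + 120 + 110 + 100 + 100 + 90 + 90 + 70 = 2210 s.
Lower bound: ⌈2210/370⌉ = 6 commercial breaks.
A packing using 7 commercial breaks:
  break 1: 280 + 90 = 370
  break 2: 240 + 120 = 360
  break 3: 240 + 120 = 360
  break 4: 230 + 110 = 340
  break 5: 220 + 100 = 320
  break 6: 200 + 100 + 70 = 370
  break 7: 90 = 90
No arrangement into 6 commercial breaks stays within capacity, so 7 is optimal.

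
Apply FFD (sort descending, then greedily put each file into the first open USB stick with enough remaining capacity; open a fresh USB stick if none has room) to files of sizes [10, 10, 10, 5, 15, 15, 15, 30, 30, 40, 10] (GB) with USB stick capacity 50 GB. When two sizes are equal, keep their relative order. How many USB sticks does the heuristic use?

4

Sorted descending: 40, 30, 30, 15, 15, 15, 10, 10, 10, 10, 5.
  40 → USB stick 1 (new)  [load 40/50]
  30 → USB stick 2 (new)  [load 30/50]
  30 → USB stick 3 (new)  [load 30/50]
  15 → USB stick 2  [load 45/50]
  15 → USB stick 3  [load 45/50]
  15 → USB stick 4 (new)  [load 15/50]
  10 → USB stick 1  [load 50/50]
  10 → USB stick 4  [load 25/50]
  10 → USB stick 4  [load 35/50]
  10 → USB stick 4  [load 45/50]
  5 → USB stick 2  [load 50/50]
4 USB sticks opened.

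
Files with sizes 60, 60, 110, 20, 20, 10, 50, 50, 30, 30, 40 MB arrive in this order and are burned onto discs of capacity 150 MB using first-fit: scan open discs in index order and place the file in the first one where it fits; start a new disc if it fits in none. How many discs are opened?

  60 → disc 1 (new)  [load 60/150]
  60 → disc 1  [load 120/150]
  110 → disc 2 (new)  [load 110/150]
  20 → disc 1  [load 140/150]
  20 → disc 2  [load 130/150]
  10 → disc 1  [load 150/150]
  50 → disc 3 (new)  [load 50/150]
  50 → disc 3  [load 100/150]
  30 → disc 3  [load 130/150]
  30 → disc 4 (new)  [load 30/150]
  40 → disc 4  [load 70/150]
4 discs opened.

4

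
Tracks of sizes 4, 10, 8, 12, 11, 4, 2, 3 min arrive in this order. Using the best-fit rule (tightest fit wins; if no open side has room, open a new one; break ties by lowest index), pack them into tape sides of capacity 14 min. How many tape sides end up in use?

4

  4 → side 1 (new)  [load 4/14]
  10 → side 1  [load 14/14]
  8 → side 2 (new)  [load 8/14]
  12 → side 3 (new)  [load 12/14]
  11 → side 4 (new)  [load 11/14]
  4 → side 2  [load 12/14]
  2 → side 2  [load 14/14]
  3 → side 4  [load 14/14]
4 tape sides opened.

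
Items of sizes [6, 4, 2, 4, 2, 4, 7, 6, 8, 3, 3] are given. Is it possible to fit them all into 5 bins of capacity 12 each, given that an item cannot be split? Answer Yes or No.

Yes

A valid assignment using 5 bins:
  bin 1: 8 + 4 = 12
  bin 2: 7 + 4 = 11
  bin 3: 6 + 6 = 12
  bin 4: 4 + 3 + 3 + 2 = 12
  bin 5: 2 = 2
Every load is within 12, so 5 bins suffice.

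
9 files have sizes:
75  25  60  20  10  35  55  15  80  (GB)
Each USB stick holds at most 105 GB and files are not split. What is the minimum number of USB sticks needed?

Total = 80 + 75 + 60 + 55 + 35 + 25 + 20 + 15 + 10 = 375 GB.
Lower bound: ⌈375/105⌉ = 4 USB sticks.
A packing using 4 USB sticks:
  USB stick 1: 80 + 25 = 105
  USB stick 2: 75 + 20 + 10 = 105
  USB stick 3: 60 + 35 = 95
  USB stick 4: 55 + 15 = 70
This matches the lower bound, so 4 is optimal.

4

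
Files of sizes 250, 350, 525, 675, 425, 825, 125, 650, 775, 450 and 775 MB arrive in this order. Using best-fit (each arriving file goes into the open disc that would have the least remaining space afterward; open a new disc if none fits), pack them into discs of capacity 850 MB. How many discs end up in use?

9

  250 → disc 1 (new)  [load 250/850]
  350 → disc 1  [load 600/850]
  525 → disc 2 (new)  [load 525/850]
  675 → disc 3 (new)  [load 675/850]
  425 → disc 4 (new)  [load 425/850]
  825 → disc 5 (new)  [load 825/850]
  125 → disc 3  [load 800/850]
  650 → disc 6 (new)  [load 650/850]
  775 → disc 7 (new)  [load 775/850]
  450 → disc 8 (new)  [load 450/850]
  775 → disc 9 (new)  [load 775/850]
9 discs opened.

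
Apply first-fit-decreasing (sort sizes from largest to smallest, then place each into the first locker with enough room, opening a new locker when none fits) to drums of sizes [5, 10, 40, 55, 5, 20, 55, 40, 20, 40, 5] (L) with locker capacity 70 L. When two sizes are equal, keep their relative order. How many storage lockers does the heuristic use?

Sorted descending: 55, 55, 40, 40, 40, 20, 20, 10, 5, 5, 5.
  55 → locker 1 (new)  [load 55/70]
  55 → locker 2 (new)  [load 55/70]
  40 → locker 3 (new)  [load 40/70]
  40 → locker 4 (new)  [load 40/70]
  40 → locker 5 (new)  [load 40/70]
  20 → locker 3  [load 60/70]
  20 → locker 4  [load 60/70]
  10 → locker 1  [load 65/70]
  5 → locker 1  [load 70/70]
  5 → locker 2  [load 60/70]
  5 → locker 2  [load 65/70]
5 storage lockers opened.

5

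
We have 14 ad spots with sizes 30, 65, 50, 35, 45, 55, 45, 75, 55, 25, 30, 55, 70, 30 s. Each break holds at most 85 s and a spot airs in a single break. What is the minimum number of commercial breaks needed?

Total = 75 + 70 + 65 + 55 + 55 + 55 + 50 + 45 + 45 + 35 + 30 + 30 + 30 + 25 = 665 s.
Lower bound: ⌈665/85⌉ = 8 commercial breaks.
Also, 9 ad spots each exceed 85/2 s, and no two of those can share a break, so at least 9 commercial breaks are needed.
A packing using 9 commercial breaks:
  break 1: 75 = 75
  break 2: 70 = 70
  break 3: 65 = 65
  break 4: 55 + 30 = 85
  break 5: 55 + 30 = 85
  break 6: 55 + 30 = 85
  break 7: 50 + 35 = 85
  break 8: 45 + 25 = 70
  break 9: 45 = 45
This matches the lower bound, so 9 is optimal.

9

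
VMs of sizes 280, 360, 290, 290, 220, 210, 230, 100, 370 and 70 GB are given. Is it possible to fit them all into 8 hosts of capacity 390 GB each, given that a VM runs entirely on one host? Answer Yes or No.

Yes

A valid assignment using 8 hosts:
  host 1: 370 = 370
  host 2: 360 = 360
  host 3: 290 + 100 = 390
  host 4: 290 + 70 = 360
  host 5: 280 = 280
  host 6: 230 = 230
  host 7: 220 = 220
  host 8: 210 = 210
Every load is within 390 GB, so 8 hosts suffice.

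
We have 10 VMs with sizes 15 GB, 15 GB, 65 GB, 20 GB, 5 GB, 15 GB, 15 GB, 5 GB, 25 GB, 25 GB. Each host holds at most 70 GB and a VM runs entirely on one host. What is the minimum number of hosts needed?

Total = 65 + 25 + 25 + 20 + 15 + 15 + 15 + 15 + 5 + 5 = 205 GB.
Lower bound: ⌈205/70⌉ = 3 hosts.
A packing using 3 hosts:
  host 1: 65 + 5 = 70
  host 2: 25 + 25 + 20 = 70
  host 3: 15 + 15 + 15 + 15 + 5 = 65
This matches the lower bound, so 3 is optimal.

3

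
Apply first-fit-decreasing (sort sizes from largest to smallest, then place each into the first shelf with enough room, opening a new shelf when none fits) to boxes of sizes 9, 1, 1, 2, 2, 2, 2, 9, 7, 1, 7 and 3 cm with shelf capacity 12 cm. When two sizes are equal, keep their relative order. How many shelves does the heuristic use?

Sorted descending: 9, 9, 7, 7, 3, 2, 2, 2, 2, 1, 1, 1.
  9 → shelf 1 (new)  [load 9/12]
  9 → shelf 2 (new)  [load 9/12]
  7 → shelf 3 (new)  [load 7/12]
  7 → shelf 4 (new)  [load 7/12]
  3 → shelf 1  [load 12/12]
  2 → shelf 2  [load 11/12]
  2 → shelf 3  [load 9/12]
  2 → shelf 3  [load 11/12]
  2 → shelf 4  [load 9/12]
  1 → shelf 2  [load 12/12]
  1 → shelf 3  [load 12/12]
  1 → shelf 4  [load 10/12]
4 shelves opened.

4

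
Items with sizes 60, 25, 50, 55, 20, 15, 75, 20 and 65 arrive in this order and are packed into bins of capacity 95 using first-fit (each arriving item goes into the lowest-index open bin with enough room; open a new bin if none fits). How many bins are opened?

5

  60 → bin 1 (new)  [load 60/95]
  25 → bin 1  [load 85/95]
  50 → bin 2 (new)  [load 50/95]
  55 → bin 3 (new)  [load 55/95]
  20 → bin 2  [load 70/95]
  15 → bin 2  [load 85/95]
  75 → bin 4 (new)  [load 75/95]
  20 → bin 3  [load 75/95]
  65 → bin 5 (new)  [load 65/95]
5 bins opened.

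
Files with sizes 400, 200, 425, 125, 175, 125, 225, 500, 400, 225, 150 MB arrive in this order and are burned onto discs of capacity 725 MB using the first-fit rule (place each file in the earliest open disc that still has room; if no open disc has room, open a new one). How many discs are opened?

5

  400 → disc 1 (new)  [load 400/725]
  200 → disc 1  [load 600/725]
  425 → disc 2 (new)  [load 425/725]
  125 → disc 1  [load 725/725]
  175 → disc 2  [load 600/725]
  125 → disc 2  [load 725/725]
  225 → disc 3 (new)  [load 225/725]
  500 → disc 3  [load 725/725]
  400 → disc 4 (new)  [load 400/725]
  225 → disc 4  [load 625/725]
  150 → disc 5 (new)  [load 150/725]
5 discs opened.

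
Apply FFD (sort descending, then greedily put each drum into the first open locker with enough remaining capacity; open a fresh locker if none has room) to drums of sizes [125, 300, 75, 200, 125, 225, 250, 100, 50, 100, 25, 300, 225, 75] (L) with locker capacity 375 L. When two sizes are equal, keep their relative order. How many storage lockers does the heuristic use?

Sorted descending: 300, 300, 250, 225, 225, 200, 125, 125, 100, 100, 75, 75, 50, 25.
  300 → locker 1 (new)  [load 300/375]
  300 → locker 2 (new)  [load 300/375]
  250 → locker 3 (new)  [load 250/375]
  225 → locker 4 (new)  [load 225/375]
  225 → locker 5 (new)  [load 225/375]
  200 → locker 6 (new)  [load 200/375]
  125 → locker 3  [load 375/375]
  125 → locker 4  [load 350/375]
  100 → locker 5  [load 325/375]
  100 → locker 6  [load 300/375]
  75 → locker 1  [load 375/375]
  75 → locker 2  [load 375/375]
  50 → locker 5  [load 375/375]
  25 → locker 4  [load 375/375]
6 storage lockers opened.

6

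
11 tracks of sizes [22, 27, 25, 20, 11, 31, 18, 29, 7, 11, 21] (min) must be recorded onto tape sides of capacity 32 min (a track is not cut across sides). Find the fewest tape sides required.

Total = 31 + 29 + 27 + 25 + 22 + 21 + 20 + 18 + 11 + 11 + 7 = 222 min.
Lower bound: ⌈222/32⌉ = 7 tape sides.
Also, 8 tracks each exceed 16 min, and no two of those can share a side, so at least 8 tape sides are needed.
A packing using 8 tape sides:
  side 1: 31 = 31
  side 2: 29 = 29
  side 3: 27 = 27
  side 4: 25 + 7 = 32
  side 5: 22 = 22
  side 6: 21 + 11 = 32
  side 7: 20 + 11 = 31
  side 8: 18 = 18
This matches the lower bound, so 8 is optimal.

8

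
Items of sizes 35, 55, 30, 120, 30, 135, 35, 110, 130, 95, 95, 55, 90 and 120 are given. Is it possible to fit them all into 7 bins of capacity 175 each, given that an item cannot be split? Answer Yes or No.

Total = 1135; ⌈1135/175⌉ = 7.
8 items each exceed half the capacity and cannot share a bin, forcing at least 8 bins.
At least 8 bins are required, but only 7 are allowed.

No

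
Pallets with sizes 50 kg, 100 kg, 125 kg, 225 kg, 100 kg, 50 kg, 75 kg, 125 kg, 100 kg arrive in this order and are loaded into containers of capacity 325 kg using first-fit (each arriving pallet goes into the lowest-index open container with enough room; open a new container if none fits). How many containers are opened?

  50 → container 1 (new)  [load 50/325]
  100 → container 1  [load 150/325]
  125 → container 1  [load 275/325]
  225 → container 2 (new)  [load 225/325]
  100 → container 2  [load 325/325]
  50 → container 1  [load 325/325]
  75 → container 3 (new)  [load 75/325]
  125 → container 3  [load 200/325]
  100 → container 3  [load 300/325]
3 containers opened.

3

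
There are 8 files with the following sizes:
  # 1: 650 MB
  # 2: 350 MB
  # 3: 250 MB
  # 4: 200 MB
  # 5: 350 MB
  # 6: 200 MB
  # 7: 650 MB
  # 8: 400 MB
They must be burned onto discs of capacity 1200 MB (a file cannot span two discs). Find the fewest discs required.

Total = 650 + 650 + 400 + 350 + 350 + 250 + 200 + 200 = 3050 MB.
Lower bound: ⌈3050/1200⌉ = 3 discs.
A packing using 3 discs:
  disc 1: 650 + 400 = 1050
  disc 2: 650 + 350 + 200 = 1200
  disc 3: 350 + 250 + 200 = 800
This matches the lower bound, so 3 is optimal.

3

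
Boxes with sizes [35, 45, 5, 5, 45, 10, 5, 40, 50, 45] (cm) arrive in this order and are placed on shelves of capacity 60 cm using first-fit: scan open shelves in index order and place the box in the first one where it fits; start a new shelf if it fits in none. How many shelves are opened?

  35 → shelf 1 (new)  [load 35/60]
  45 → shelf 2 (new)  [load 45/60]
  5 → shelf 1  [load 40/60]
  5 → shelf 1  [load 45/60]
  45 → shelf 3 (new)  [load 45/60]
  10 → shelf 1  [load 55/60]
  5 → shelf 1  [load 60/60]
  40 → shelf 4 (new)  [load 40/60]
  50 → shelf 5 (new)  [load 50/60]
  45 → shelf 6 (new)  [load 45/60]
6 shelves opened.

6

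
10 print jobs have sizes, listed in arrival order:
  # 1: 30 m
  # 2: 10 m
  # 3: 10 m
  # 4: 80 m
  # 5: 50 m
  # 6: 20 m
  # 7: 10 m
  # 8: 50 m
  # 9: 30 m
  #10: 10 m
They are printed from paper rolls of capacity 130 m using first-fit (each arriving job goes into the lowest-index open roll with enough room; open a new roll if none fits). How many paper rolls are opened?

  30 → roll 1 (new)  [load 30/130]
  10 → roll 1  [load 40/130]
  10 → roll 1  [load 50/130]
  80 → roll 1  [load 130/130]
  50 → roll 2 (new)  [load 50/130]
  20 → roll 2  [load 70/130]
  10 → roll 2  [load 80/130]
  50 → roll 2  [load 130/130]
  30 → roll 3 (new)  [load 30/130]
  10 → roll 3  [load 40/130]
3 paper rolls opened.

3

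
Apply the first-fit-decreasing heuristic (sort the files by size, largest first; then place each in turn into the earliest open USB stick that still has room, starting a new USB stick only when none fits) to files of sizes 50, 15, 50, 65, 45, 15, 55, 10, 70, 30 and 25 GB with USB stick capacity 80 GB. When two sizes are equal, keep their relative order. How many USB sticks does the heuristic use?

6

Sorted descending: 70, 65, 55, 50, 50, 45, 30, 25, 15, 15, 10.
  70 → USB stick 1 (new)  [load 70/80]
  65 → USB stick 2 (new)  [load 65/80]
  55 → USB stick 3 (new)  [load 55/80]
  50 → USB stick 4 (new)  [load 50/80]
  50 → USB stick 5 (new)  [load 50/80]
  45 → USB stick 6 (new)  [load 45/80]
  30 → USB stick 4  [load 80/80]
  25 → USB stick 3  [load 80/80]
  15 → USB stick 2  [load 80/80]
  15 → USB stick 5  [load 65/80]
  10 → USB stick 1  [load 80/80]
6 USB sticks opened.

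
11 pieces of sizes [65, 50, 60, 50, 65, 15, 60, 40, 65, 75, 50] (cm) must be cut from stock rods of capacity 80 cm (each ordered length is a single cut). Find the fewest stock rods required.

10

Total = 75 + 65 + 65 + 65 + 60 + 60 + 50 + 50 + 50 + 40 + 15 = 595 cm.
Lower bound: ⌈595/80⌉ = 8 stock rods.
Also, 9 pieces each exceed 40 cm, and no two of those can share a stock rod, so at least 9 stock rods are needed.
A packing using 10 stock rods:
  stock rod 1: 75 = 75
  stock rod 2: 65 + 15 = 80
  stock rod 3: 65 = 65
  stock rod 4: 65 = 65
  stock rod 5: 60 = 60
  stock rod 6: 60 = 60
  stock rod 7: 50 = 50
  stock rod 8: 50 = 50
  stock rod 9: 50 = 50
  stock rod 10: 40 = 40
No arrangement into 9 stock rods stays within capacity, so 10 is optimal.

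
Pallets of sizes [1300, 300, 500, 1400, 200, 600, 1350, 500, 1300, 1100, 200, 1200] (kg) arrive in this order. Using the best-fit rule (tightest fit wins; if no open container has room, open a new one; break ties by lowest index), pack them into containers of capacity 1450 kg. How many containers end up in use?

  1300 → container 1 (new)  [load 1300/1450]
  300 → container 2 (new)  [load 300/1450]
  500 → container 2  [load 800/1450]
  1400 → container 3 (new)  [load 1400/1450]
  200 → container 2  [load 1000/1450]
  600 → container 4 (new)  [load 600/1450]
  1350 → container 5 (new)  [load 1350/1450]
  500 → container 4  [load 1100/1450]
  1300 → container 6 (new)  [load 1300/1450]
  1100 → container 7 (new)  [load 1100/1450]
  200 → container 4  [load 1300/1450]
  1200 → container 8 (new)  [load 1200/1450]
8 containers opened.

8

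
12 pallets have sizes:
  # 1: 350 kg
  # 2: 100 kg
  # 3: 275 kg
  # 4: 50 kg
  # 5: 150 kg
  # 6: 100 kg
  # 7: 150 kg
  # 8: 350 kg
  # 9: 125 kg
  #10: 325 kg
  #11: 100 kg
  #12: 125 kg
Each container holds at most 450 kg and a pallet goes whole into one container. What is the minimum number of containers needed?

Total = 350 + 350 + 325 + 275 + 150 + 150 + 125 + 125 + 100 + 100 + 100 + 50 = 2200 kg.
Lower bound: ⌈2200/450⌉ = 5 containers.
A packing using 5 containers:
  container 1: 350 + 100 = 450
  container 2: 350 + 100 = 450
  container 3: 325 + 125 = 450
  container 4: 275 + 150 = 425
  container 5: 150 + 125 + 100 + 50 = 425
This matches the lower bound, so 5 is optimal.

5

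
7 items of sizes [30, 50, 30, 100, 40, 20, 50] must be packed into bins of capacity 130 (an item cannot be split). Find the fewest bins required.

3

Total = 100 + 50 + 50 + 40 + 30 + 30 + 20 = 320.
Lower bound: ⌈320/130⌉ = 3 bins.
A packing using 3 bins:
  bin 1: 100 + 30 = 130
  bin 2: 50 + 50 + 30 = 130
  bin 3: 40 + 20 = 60
This matches the lower bound, so 3 is optimal.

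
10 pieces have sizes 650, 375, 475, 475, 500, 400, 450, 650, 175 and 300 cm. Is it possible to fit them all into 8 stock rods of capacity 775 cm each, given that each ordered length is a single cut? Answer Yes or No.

A valid assignment using 7 stock rods:
  stock rod 1: 650 = 650
  stock rod 2: 650 = 650
  stock rod 3: 500 + 175 = 675
  stock rod 4: 475 + 300 = 775
  stock rod 5: 475 = 475
  stock rod 6: 450 = 450
  stock rod 7: 400 + 375 = 775
That uses only 7 ≤ 8, so 8 stock rods are enough.

Yes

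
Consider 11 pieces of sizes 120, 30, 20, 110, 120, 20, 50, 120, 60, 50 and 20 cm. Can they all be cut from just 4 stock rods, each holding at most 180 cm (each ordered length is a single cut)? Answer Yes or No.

No

Total = 720 cm; ⌈720/180⌉ = 4.
The bound of 4 does not rule out 4, but exhaustive search shows no assignment into 4 stock rods of capacity 180 cm exists — the minimum is 5.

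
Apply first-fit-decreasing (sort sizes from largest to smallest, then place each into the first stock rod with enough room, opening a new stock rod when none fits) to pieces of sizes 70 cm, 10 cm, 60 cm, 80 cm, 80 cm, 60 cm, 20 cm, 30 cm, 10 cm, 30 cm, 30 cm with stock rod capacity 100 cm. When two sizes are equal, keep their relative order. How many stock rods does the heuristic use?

Sorted descending: 80, 80, 70, 60, 60, 30, 30, 30, 20, 10, 10.
  80 → stock rod 1 (new)  [load 80/100]
  80 → stock rod 2 (new)  [load 80/100]
  70 → stock rod 3 (new)  [load 70/100]
  60 → stock rod 4 (new)  [load 60/100]
  60 → stock rod 5 (new)  [load 60/100]
  30 → stock rod 3  [load 100/100]
  30 → stock rod 4  [load 90/100]
  30 → stock rod 5  [load 90/100]
  20 → stock rod 1  [load 100/100]
  10 → stock rod 2  [load 90/100]
  10 → stock rod 2  [load 100/100]
5 stock rods opened.

5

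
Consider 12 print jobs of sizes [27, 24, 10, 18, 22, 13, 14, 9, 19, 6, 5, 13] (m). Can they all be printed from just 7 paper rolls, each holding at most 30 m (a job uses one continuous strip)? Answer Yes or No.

A valid assignment using 7 paper rolls:
  roll 1: 27 = 27
  roll 2: 24 + 6 = 30
  roll 3: 22 + 5 = 27
  roll 4: 19 + 10 = 29
  roll 5: 18 + 9 = 27
  roll 6: 14 + 13 = 27
  roll 7: 13 = 13
Every load is within 30 m, so 7 paper rolls suffice.

Yes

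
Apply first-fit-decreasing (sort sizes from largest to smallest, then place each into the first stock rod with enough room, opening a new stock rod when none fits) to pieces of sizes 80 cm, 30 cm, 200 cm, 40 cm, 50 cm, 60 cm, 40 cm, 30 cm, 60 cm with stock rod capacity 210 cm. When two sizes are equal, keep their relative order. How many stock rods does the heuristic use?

Sorted descending: 200, 80, 60, 60, 50, 40, 40, 30, 30.
  200 → stock rod 1 (new)  [load 200/210]
  80 → stock rod 2 (new)  [load 80/210]
  60 → stock rod 2  [load 140/210]
  60 → stock rod 2  [load 200/210]
  50 → stock rod 3 (new)  [load 50/210]
  40 → stock rod 3  [load 90/210]
  40 → stock rod 3  [load 130/210]
  30 → stock rod 3  [load 160/210]
  30 → stock rod 3  [load 190/210]
3 stock rods opened.

3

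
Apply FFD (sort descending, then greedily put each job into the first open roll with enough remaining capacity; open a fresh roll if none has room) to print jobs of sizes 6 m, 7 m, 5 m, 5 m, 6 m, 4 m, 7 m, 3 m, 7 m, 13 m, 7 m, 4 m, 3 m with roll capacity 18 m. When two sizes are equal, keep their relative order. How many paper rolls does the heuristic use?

Sorted descending: 13, 7, 7, 7, 7, 6, 6, 5, 5, 4, 4, 3, 3.
  13 → roll 1 (new)  [load 13/18]
  7 → roll 2 (new)  [load 7/18]
  7 → roll 2  [load 14/18]
  7 → roll 3 (new)  [load 7/18]
  7 → roll 3  [load 14/18]
  6 → roll 4 (new)  [load 6/18]
  6 → roll 4  [load 12/18]
  5 → roll 1  [load 18/18]
  5 → roll 4  [load 17/18]
  4 → roll 2  [load 18/18]
  4 → roll 3  [load 18/18]
  3 → roll 5 (new)  [load 3/18]
  3 → roll 5  [load 6/18]
5 paper rolls opened.

5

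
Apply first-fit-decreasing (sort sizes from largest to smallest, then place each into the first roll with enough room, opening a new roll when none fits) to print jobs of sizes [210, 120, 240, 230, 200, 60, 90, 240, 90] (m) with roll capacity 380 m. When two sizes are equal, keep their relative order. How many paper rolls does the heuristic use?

5

Sorted descending: 240, 240, 230, 210, 200, 120, 90, 90, 60.
  240 → roll 1 (new)  [load 240/380]
  240 → roll 2 (new)  [load 240/380]
  230 → roll 3 (new)  [load 230/380]
  210 → roll 4 (new)  [load 210/380]
  200 → roll 5 (new)  [load 200/380]
  120 → roll 1  [load 360/380]
  90 → roll 2  [load 330/380]
  90 → roll 3  [load 320/380]
  60 → roll 3  [load 380/380]
5 paper rolls opened.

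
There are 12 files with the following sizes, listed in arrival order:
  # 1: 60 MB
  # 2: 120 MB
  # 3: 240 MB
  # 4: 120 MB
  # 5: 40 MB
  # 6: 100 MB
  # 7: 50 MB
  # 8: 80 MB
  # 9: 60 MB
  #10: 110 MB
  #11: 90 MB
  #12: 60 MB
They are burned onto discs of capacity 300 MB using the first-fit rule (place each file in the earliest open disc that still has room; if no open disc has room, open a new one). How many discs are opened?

4

  60 → disc 1 (new)  [load 60/300]
  120 → disc 1  [load 180/300]
  240 → disc 2 (new)  [load 240/300]
  120 → disc 1  [load 300/300]
  40 → disc 2  [load 280/300]
  100 → disc 3 (new)  [load 100/300]
  50 → disc 3  [load 150/300]
  80 → disc 3  [load 230/300]
  60 → disc 3  [load 290/300]
  110 → disc 4 (new)  [load 110/300]
  90 → disc 4  [load 200/300]
  60 → disc 4  [load 260/300]
4 discs opened.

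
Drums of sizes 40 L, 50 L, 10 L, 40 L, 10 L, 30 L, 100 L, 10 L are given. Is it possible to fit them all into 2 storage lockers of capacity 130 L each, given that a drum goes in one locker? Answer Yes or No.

No

Total = 290 L; ⌈290/130⌉ = 3.
At least 3 storage lockers are required, but only 2 are allowed.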